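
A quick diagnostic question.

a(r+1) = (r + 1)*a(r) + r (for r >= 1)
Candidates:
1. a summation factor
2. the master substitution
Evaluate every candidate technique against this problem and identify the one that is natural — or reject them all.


Best approach: a summation factor — the coefficient r + 1 drifts with the index, so no fixed root exists; normalizing by the cumulative product telescopes it.
- a summation factor: applies; the problem has the shape this method handles.
- the master substitution: there is no divide-the-index recursive argument.


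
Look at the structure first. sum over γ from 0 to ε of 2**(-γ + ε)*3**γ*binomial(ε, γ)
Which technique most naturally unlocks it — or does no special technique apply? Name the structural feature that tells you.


Verdict: the binomial theorem — binomial coefficients against complementary powers of 3 and 2: recognize the binomial expansion and resum.


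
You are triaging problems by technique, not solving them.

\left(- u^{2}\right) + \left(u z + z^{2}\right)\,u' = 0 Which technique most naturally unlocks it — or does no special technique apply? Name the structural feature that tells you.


Best approach: the homogeneous substitution — the slope is degree-zero homogeneous: the ratio substitution v = u/z collapses it. A Bernoulli substitution after rearrangement (possibly exchanging dependent and independent variable) is a fair alternative; the homogeneous route works on the equation as it stands.


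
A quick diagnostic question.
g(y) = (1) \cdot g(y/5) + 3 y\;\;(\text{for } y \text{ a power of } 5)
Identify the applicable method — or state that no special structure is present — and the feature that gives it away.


Diagnosis: the master substitution — treat m = log base 5 of y as the new clock: one recursion step advances m by one while y scales by 5.


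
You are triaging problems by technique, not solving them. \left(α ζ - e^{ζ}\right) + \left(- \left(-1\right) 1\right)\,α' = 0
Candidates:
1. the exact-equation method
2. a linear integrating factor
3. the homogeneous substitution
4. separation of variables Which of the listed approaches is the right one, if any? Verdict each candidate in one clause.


Method: a linear integrating factor — linear in the unknown with genuine forcing: multiply through by the exponential of the integrated coefficient and the left side closes into one derivative.
- the exact-equation method: the mixed-partials test fails on this split — it is not an exact differential as presented.
- a linear integrating factor — a fit — the right tool for this form.
- the homogeneous substitution: the slope changes under joint rescaling, failing the degree-zero test.
- separation of variables: the two dependences do not factor apart.


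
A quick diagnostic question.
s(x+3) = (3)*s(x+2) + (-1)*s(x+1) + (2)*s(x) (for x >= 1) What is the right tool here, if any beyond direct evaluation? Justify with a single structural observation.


Method: the characteristic-root method — shift-invariance with fixed coefficients calls for exponential trials; the characteristic polynomial finds every r^x.


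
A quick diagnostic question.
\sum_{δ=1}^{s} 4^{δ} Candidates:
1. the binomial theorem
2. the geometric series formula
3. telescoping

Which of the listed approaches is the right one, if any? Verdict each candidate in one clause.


Method: the geometric series formula — the ratio of consecutive terms is the constant 4, independent of the index — a geometric sum.
- the binomial theorem: the summand does not match any term pattern of an expanded binomial power.
- the geometric series formula: applicable, and directly so.
- telescoping — in the displayed form, no term reappears at a neighboring index to cancel against.


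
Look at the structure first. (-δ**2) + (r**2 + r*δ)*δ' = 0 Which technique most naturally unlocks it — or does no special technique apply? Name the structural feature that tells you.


Method: the homogeneous substitution — the slope is degree-zero homogeneous: the ratio substitution v = δ/r collapses it. A Bernoulli substitution after rearrangement (possibly exchanging dependent and independent variable) is a fair alternative; the homogeneous route works on the equation as it stands.


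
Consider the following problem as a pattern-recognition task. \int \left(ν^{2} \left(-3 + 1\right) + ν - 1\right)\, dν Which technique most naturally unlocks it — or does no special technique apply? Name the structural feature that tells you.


Technique: no special technique — the integrand is a sum of constant multiples of powers of ν — integrate term by term.


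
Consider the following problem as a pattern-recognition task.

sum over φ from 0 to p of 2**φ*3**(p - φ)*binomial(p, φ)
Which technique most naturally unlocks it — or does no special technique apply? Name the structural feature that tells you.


Method: the binomial theorem — the binomial coefficients weight matched powers of 2 and 3, which is exactly the expansion of a binomial power.


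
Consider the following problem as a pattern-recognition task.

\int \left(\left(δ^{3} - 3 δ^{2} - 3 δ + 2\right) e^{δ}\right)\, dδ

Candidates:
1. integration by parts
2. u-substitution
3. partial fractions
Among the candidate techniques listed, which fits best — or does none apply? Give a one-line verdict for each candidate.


Method: integration by parts — δ^{3} - 3 δ^{2} - 3 δ + 2 dies after finitely many derivatives while e^{δ} cycles under integration — the tabular/parts setup.
- integration by parts — yes, a natural case for it.
- u-substitution: no subexpression of the integrand pairs with its own derivative as a factor — individual terms may offer their own substitutions, but any change of variable covering the whole integral would have to be constructed from outside the expression.
- partial fractions — there is no rational-function structure to decompose.


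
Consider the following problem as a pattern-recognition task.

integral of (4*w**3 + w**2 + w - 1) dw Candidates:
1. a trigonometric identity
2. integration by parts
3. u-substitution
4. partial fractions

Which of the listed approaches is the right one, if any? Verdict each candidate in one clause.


Diagnosis: no special technique — the integrand is a sum of constant multiples of powers of w — integrate term by term.
- a trigonometric identity — with no trigonometric functions present, identity rewriting has no target.
- integration by parts — parts would only shuffle a directly integrable integrand.
- u-substitution: any workable substitution here is cosmetic — the integrand is already in directly integrable form.
- partial fractions: there is no rational-function structure to decompose.


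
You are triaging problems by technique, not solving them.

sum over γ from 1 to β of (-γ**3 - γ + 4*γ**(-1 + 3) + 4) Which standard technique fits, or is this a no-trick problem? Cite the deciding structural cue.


Technique: no special technique — every summand is a constant multiple of a power of γ — apply the standard power-sum identities one degree at a time.


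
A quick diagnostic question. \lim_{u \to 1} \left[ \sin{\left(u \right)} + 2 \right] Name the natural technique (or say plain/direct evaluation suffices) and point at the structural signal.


Technique: no special technique — no vanishing denominator and no indeterminate clash at the point — evaluation is immediate.


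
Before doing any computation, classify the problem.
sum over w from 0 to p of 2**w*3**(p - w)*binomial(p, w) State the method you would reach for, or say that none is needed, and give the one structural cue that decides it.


Method: the binomial theorem — the summand is term w of a binomial expansion in 2 and 3; the whole sum is a single power.


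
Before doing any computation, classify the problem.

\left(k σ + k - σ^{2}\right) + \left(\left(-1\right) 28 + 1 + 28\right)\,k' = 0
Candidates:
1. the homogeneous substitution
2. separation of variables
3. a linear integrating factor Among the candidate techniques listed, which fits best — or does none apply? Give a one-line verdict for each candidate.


Verdict: a linear integrating factor — linear in the unknown with genuine forcing: multiply through by the exponential of the integrated coefficient and the left side closes into one derivative.
- the homogeneous substitution: the slope is not a function of the ratio of the variables alone.
- separation of variables — no division isolates the independent variable from the unknown.
- a linear integrating factor: a fit — the right tool for this form.


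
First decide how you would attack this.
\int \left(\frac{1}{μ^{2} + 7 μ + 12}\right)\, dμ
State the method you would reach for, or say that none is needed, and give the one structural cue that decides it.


Technique: partial fractions — break μ^{2} + 7 μ + 12 into its roots and the integral splits into logarithm-sized bites.


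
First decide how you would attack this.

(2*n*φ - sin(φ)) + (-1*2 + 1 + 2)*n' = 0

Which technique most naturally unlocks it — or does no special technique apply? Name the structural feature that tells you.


Method: a linear integrating factor — linear in the unknown with genuine forcing: multiply through by the exponential of the integrated coefficient and the left side closes into one derivative.


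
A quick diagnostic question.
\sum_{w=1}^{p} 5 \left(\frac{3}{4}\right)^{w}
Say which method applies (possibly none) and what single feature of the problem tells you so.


Best approach: the geometric series formula — term-over-term division gives \frac{3}{4} every time — index-free ratio, geometric sum formula applies.


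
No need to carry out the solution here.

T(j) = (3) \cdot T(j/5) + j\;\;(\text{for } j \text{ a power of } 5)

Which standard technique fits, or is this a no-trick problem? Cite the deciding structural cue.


Method: the master substitution — treat m = log base 5 of j as the new clock: one recursion step advances m by one while j scales by 5.


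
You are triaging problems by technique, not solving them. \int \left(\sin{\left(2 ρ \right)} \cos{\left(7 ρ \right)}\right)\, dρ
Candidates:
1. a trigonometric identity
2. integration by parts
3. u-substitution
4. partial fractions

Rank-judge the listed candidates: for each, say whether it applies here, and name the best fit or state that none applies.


Verdict: a trigonometric identity — mixed-frequency products such as \sin{\left(2 ρ \right)} \cos{\left(7 ρ \right)} are designed for the product-to-sum formula.
- a trigonometric identity — yes, a natural case for it.
- integration by parts: not the natural route: no polynomial-kernel product appears — a recursive parts reduction of the trigonometric product exists, but the identity rewrite is direct.
- u-substitution — no subexpression of the integrand serves as a whole-integral substitution inner — individual terms may offer their own, but none carries its derivative as a factor of the full integrand; a working change of variable would have to be constructed from outside the expression.
- partial fractions — there is no rational-function structure to decompose.


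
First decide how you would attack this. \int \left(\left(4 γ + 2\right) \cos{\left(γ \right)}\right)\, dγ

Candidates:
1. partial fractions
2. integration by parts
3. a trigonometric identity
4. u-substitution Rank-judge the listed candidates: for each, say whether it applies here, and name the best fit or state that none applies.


Best approach: integration by parts — the integrand splits as 4 γ + 2 times \cos{\left(γ \right)} — repeatedly differentiating the polynomial part kills it, which is the parts ladder.
- partial fractions: the expression is not a ratio of polynomials that decomposes further.
- integration by parts: a fit — the right tool for this form.
- a trigonometric identity — neither the even-power reduction nor the product-to-sum identity applies to this structure.
- u-substitution: no subexpression of the integrand pairs with its own derivative as a factor — individual terms may offer their own substitutions, but any change of variable covering the whole integral would have to be constructed from outside the expression.


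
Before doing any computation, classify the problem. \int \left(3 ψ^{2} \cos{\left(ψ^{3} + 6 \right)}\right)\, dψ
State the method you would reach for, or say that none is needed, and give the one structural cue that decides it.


Best approach: u-substitution — differentiating the inner expression ψ^{3} + 6 produces the factor 3 ψ^{2} up to a constant multiple, so substituting u = ψ^{3} + 6 reduces everything to a one-variable integral in u.


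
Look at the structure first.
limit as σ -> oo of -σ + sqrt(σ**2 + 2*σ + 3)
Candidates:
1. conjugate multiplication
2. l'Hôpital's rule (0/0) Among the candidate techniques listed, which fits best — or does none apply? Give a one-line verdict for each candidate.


Method: conjugate multiplication — turning the difference into a conjugate-rationalized ratio makes the limit readable.
- conjugate multiplication: applicable, and directly so.
- l'Hôpital's rule (0/0): the expression is a difference driving to ∞ − ∞, not a 0/0 quotient — there is no ratio for the rule to differentiate.


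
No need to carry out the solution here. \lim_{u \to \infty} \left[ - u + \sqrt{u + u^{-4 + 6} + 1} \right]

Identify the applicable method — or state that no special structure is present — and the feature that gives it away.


Diagnosis: conjugate multiplication — the difference \sqrt{u + u^{-4 + 6} + 1} - u is an ∞ − ∞ stalemate; its conjugate partner breaks the tie.


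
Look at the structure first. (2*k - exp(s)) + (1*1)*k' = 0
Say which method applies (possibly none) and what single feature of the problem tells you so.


Method: a linear integrating factor — k enters only linearly with coefficient 2; multiply by exp of the integral of 2 and the left side becomes one derivative.


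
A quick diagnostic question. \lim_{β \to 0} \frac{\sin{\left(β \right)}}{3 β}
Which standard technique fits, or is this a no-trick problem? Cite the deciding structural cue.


Technique: l'Hôpital's rule (0/0) — both numerator and denominator vanish at 0: the genuine 0/0 indeterminate that l'Hôpital exists for. A first-order expansion at the point is an equally standard path; the rule packages it.


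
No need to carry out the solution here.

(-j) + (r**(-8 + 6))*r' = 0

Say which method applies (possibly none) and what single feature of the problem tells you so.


Technique: separation of variables — all dependence on the two variables factors apart, the defining separable shape. An exactness check succeeds on this form as well — separation and the potential function arrive at the same answer, separation more directly.


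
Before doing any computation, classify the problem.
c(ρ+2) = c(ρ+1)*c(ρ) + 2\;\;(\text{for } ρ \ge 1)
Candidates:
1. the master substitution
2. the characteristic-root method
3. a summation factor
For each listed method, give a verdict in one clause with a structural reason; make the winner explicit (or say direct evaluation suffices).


Best approach: no special technique — the unknown enters the rule nonlinearly, not as a weighted sum — no linear method is even well-posed.
- the master substitution: this is shift-type recursion, outside the divide-and-conquer template.
- the characteristic-root method: the recursion is nonlinear in the sequence values, so no linear-modes ansatz applies.
- a summation factor — no summation factor applies — the rule is not linear in the sequence values.


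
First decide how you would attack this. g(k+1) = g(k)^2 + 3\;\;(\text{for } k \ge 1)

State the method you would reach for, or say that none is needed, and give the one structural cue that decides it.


Technique: no special technique — a nonlinear dependence on earlier terms breaks linearity, and with it every superposition-based closed form.


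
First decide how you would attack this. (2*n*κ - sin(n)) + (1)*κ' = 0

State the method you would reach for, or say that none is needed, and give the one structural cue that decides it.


Diagnosis: a linear integrating factor — κ appears only to the first power with coefficient 2*n — the classic integrating-factor setup.


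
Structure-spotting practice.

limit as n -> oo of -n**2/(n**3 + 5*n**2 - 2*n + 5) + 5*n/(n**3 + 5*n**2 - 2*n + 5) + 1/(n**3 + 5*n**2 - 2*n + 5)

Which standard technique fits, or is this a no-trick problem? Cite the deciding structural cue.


Method: dominant-term comparison — growth-rate triage: the leading powers of n decide the limit, everything else is noise. l'Hôpital's at-infinity variant applies to the expression viewed as a single quotient; the leading-term comparison is the direct route.


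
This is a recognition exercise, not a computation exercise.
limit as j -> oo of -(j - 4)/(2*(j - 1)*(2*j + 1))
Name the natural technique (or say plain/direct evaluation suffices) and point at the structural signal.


Method: dominant-term comparison — growth-rate triage: the leading powers of j decide the limit, everything else is noise. Differentiating the expression as a single quotient would eventually settle it as well; matching dominant growth settles it immediately.


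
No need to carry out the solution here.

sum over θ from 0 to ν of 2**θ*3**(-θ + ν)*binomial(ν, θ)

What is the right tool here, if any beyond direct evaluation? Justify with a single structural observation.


Technique: the binomial theorem — the binomial coefficients weight matched powers of 2 and 3, which is exactly the expansion of a binomial power.


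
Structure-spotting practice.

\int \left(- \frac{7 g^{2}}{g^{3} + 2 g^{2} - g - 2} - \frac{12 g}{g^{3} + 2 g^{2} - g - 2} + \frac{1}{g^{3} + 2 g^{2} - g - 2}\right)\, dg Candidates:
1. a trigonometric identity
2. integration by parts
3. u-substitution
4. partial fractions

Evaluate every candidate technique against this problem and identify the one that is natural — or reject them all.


Best approach: partial fractions — the denominator g^{3} + 2 g^{2} - g - 2 factors, so the quotient decomposes into elementary partial fractions term by term.
- a trigonometric identity — no sine or cosine appears, so there is nothing for a trigonometric identity to act on.
- integration by parts — no split into a nonconstant polynomial times one of the standard kernels — exp, sine, or cosine of a linear argument, or a logarithm — applies here.
- u-substitution: no subexpression of the integrand serves as a whole-integral substitution inner — individual terms may offer their own, but none carries its derivative as a factor of the full integrand; a working change of variable would have to be constructed from outside the expression.
- partial fractions: a fit — the right tool for this form.


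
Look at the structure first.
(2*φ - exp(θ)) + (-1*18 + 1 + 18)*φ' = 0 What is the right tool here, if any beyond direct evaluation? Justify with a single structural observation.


Technique: a linear integrating factor — φ appears only to the first power with coefficient 2 — the classic integrating-factor setup.


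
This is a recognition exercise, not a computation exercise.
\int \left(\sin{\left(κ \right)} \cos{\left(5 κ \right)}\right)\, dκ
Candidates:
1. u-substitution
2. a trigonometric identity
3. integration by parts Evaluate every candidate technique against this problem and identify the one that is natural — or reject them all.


Method: a trigonometric identity — the product \sin{\left(κ \right)} \cos{\left(5 κ \right)} converts to a sum of single-frequency sinusoids via the product-to-sum identity.
- u-substitution — no subexpression of the integrand pairs with its own derivative as a factor — individual terms may offer their own substitutions, but any change of variable covering the whole integral would have to be constructed from outside the expression.
- a trigonometric identity — yes, a natural case for it.
- integration by parts: not the fit here: there is no polynomial factor to ladder down — parts can still close the trigonometric product by recursion, though the identity rewrite is the direct route.


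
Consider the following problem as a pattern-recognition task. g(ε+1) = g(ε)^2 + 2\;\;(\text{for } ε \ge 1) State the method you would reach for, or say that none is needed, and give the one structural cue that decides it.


Technique: no special technique — a nonlinear dependence on earlier terms breaks linearity, and with it every superposition-based closed form.


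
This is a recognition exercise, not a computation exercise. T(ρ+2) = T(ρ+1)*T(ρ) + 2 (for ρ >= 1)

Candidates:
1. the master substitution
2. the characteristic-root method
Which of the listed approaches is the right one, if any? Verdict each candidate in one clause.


Diagnosis: no special technique — the sequence value feeds back through itself nonlinearly — linear superposition fails, and every superposition-based closed form fails with it.
- the master substitution — this is shift-type recursion, outside the divide-and-conquer template.
- the characteristic-root method: the recursion is nonlinear in the sequence values, so no linear-modes ansatz applies.


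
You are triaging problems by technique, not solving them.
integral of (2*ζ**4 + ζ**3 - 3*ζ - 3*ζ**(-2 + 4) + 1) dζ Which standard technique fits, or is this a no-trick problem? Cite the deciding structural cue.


Best approach: no special technique — scan for structure and find none: constant multiples of powers of ζ, integrate directly.


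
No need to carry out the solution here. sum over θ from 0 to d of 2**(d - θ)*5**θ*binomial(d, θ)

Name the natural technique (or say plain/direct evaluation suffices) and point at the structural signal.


Best approach: the binomial theorem — binomial(d, θ) weighting matched powers of 5 and 2 is the expanded form of (5 + 2)^d — fold it back up.


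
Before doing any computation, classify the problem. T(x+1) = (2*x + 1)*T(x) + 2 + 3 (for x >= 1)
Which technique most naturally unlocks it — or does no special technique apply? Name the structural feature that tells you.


Method: a summation factor — because the multiplier 2*x + 1 is index-dependent, divide through by its running product and sum the resulting differences.


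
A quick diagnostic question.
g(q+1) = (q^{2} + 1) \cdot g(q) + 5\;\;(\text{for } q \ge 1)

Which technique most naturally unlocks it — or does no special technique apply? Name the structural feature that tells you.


Diagnosis: a summation factor — one-term recursion with variable weight q^{2} + 1 is solved by product normalization, not by root-finding.


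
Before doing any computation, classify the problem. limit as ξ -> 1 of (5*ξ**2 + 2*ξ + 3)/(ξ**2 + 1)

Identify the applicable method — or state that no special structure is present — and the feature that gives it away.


Best approach: no special technique — nothing blocks direct substitution at 1: plug in and finish.


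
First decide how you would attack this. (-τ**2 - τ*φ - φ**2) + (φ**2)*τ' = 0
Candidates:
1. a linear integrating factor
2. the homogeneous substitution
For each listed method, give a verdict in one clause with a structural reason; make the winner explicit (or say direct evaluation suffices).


Verdict: the homogeneous substitution — the slope is degree-zero homogeneous: the ratio substitution v = τ/φ collapses it.
- a linear integrating factor: a nonlinear term in the unknown puts this outside the integrating-factor template.
- the homogeneous substitution: applies; the problem has the shape this method handles.


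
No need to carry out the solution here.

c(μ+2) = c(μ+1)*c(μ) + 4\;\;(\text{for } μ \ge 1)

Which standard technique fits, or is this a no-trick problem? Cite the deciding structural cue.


Verdict: no special technique — the recurrence is nonlinear in the sequence terms; no linear-recurrence method fits it as written — one iterates or studies it directly.


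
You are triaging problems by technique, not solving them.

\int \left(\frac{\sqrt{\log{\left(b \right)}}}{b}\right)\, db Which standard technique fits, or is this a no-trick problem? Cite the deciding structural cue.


Technique: u-substitution — collected, the integrand has one factor that is, up to a constant, the derivative of an inner expression the rest depends on — substitute for that inner expression.


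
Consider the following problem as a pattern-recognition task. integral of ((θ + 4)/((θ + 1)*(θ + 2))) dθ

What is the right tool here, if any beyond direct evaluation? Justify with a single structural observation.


Technique: partial fractions — a proper rational integrand whose denominator splits into simpler factors — decompose into partial fractions first.


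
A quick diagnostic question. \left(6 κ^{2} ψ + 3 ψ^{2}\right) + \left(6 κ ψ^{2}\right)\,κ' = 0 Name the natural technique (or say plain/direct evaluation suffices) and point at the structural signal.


Method: the exact-equation method — checking ∂/∂κ of 6 κ^{2} ψ + 3 ψ^{2} against ∂/∂ψ of 6 κ ψ^{2}: they match — the equation is exact as it stands.


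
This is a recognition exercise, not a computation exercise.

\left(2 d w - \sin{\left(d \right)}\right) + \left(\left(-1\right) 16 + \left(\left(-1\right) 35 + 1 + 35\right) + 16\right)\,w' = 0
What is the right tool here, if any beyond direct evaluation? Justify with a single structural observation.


Best approach: a linear integrating factor — w enters only linearly with coefficient 2 d; multiply by exp of the integral of 2 d and the left side becomes one derivative.


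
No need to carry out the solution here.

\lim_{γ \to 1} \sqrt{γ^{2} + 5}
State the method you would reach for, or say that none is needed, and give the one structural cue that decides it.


Verdict: no special technique — the function is continuous at 1; evaluation is itself the limit, no machinery required.


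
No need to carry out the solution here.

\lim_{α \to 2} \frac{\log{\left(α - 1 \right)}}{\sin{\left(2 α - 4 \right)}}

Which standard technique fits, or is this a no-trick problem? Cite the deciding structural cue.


Best approach: l'Hôpital's rule (0/0) — both numerator and denominator vanish at 2: the genuine 0/0 indeterminate that l'Hôpital exists for. A first-order expansion at the point is an equally standard path; the rule packages it.


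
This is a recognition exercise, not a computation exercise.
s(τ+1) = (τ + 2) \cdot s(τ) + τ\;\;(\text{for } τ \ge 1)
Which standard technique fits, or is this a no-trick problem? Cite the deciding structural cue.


Diagnosis: a summation factor — an index-dependent multiplier τ + 2 rules out characteristic roots; a summation factor converts it to a pure difference.


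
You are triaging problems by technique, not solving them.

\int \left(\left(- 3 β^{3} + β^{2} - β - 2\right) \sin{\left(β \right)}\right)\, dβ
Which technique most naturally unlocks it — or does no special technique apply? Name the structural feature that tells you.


Method: integration by parts — - 3 β^{3} + β^{2} - β - 2 dies after finitely many derivatives while \sin{\left(β \right)} cycles under integration — the tabular/parts setup.


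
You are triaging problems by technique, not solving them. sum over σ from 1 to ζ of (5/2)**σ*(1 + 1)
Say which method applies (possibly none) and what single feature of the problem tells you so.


Method: the geometric series formula — each term is 5/2 times the previous one, so the geometric-series formula applies directly.


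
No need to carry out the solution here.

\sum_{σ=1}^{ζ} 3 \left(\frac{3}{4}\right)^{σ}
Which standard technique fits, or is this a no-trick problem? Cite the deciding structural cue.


Method: the geometric series formula — consecutive terms stand in a fixed index-free ratio — the geometric sum formula closes it.


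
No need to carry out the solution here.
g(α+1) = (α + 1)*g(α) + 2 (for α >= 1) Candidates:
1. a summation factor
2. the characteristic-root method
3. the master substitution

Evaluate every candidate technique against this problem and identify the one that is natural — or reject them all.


Best approach: a summation factor — an index-dependent multiplier α + 1 rules out characteristic roots; a summation factor converts it to a pure difference.
- a summation factor — applicable, and directly so.
- the characteristic-root method — the coefficients vary with the index, breaking the constant-coefficient structure the method needs.
- the master substitution: the recursion shifts the index rather than dividing it.


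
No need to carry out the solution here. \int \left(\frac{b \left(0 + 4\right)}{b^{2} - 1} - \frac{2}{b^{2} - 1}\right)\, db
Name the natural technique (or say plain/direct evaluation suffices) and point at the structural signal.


Technique: partial fractions — the bottom factors while the top stays lower-degree — split into simple fractions and integrate piece by piece.


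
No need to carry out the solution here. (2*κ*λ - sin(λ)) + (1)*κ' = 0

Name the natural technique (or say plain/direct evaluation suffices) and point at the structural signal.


Technique: a linear integrating factor — linear in the unknown with genuine forcing: multiply through by the exponential of the integrated coefficient and the left side closes into one derivative.


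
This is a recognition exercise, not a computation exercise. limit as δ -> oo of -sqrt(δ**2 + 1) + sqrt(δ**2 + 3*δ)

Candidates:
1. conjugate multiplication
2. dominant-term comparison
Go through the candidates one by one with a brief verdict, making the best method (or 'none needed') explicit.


Best approach: conjugate multiplication — an infinity-minus-infinity difference with a surviving radical — multiply by the conjugate to cancel the divergence.
- conjugate multiplication: yes, a natural case for it.
- dominant-term comparison — no dominant power emerges to decide the limit by degree comparison.


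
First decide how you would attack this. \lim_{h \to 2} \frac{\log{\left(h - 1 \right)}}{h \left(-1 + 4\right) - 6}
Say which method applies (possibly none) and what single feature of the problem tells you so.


Method: l'Hôpital's rule (0/0) — plug in 2: top and bottom both hit zero, so differentiate each and retry. A first-order expansion at the point is an equally standard path; the rule packages it.


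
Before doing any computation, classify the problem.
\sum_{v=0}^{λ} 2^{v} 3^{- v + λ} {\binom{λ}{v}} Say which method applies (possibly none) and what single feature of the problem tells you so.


Technique: the binomial theorem — {\binom{λ}{v}} weighting matched powers of 2 and 3 is the expanded form of (2 + 3)^λ — fold it back up.


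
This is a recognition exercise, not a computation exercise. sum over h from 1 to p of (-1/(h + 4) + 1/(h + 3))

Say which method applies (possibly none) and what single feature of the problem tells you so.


Verdict: telescoping — each term adds 1/(h + 3) and subtracts the same expression advanced one index; that subtracted piece cancels against the next term's added copy — only the boundary terms survive.


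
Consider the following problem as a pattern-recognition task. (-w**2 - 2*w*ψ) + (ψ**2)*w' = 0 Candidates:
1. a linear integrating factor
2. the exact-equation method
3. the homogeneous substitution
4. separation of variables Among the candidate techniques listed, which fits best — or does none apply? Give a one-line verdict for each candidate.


Technique: the homogeneous substitution — solved for the derivative, the right side is unchanged under scaling ψ and w together — it depends only on the ratio w/ψ, so substitute a single ratio variable. This doubles as a Bernoulli equation in the unknown as written; the homogeneous route needs no setup at all.
- a linear integrating factor — a nonlinear term in the unknown puts this outside the integrating-factor template.
- the exact-equation method — the mixed partial derivatives differ, so the left side is not a total differential.
- the homogeneous substitution: a fit — the right tool for this form.
- separation of variables: the two dependences do not factor apart.


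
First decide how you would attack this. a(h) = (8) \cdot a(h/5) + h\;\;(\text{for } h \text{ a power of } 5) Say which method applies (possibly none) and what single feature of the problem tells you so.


Method: the master substitution — the argument shrinks by the factor 5, so measure the index on a logarithmic scale and the recursion becomes a shift.


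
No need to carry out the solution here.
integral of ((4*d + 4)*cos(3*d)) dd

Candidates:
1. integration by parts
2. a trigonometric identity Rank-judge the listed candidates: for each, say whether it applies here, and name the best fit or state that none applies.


Method: integration by parts — differentiate 4*d + 4, integrate cos(3*d): each pass lowers the polynomial degree, so parts terminates.
- integration by parts — yes, a natural case for it.
- a trigonometric identity — no even trigonometric power and no product of distinct frequencies to rewrite.


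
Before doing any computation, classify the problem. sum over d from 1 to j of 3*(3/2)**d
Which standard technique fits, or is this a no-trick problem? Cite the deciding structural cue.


Verdict: the geometric series formula — check a ratio of consecutive terms: it is 3/2, independent of the index, so the geometric formula closes the sum.


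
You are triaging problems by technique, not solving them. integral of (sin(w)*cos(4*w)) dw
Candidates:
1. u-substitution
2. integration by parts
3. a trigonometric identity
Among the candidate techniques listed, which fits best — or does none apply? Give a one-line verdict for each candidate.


Method: a trigonometric identity — mixed-frequency products such as sin(w)*cos(4*w) are designed for the product-to-sum formula.
- u-substitution — no subexpression of the integrand serves as a whole-integral substitution inner — individual terms may offer their own, but none carries its derivative as a factor of the full integrand; a working change of variable would have to be constructed from outside the expression.
- integration by parts: not the natural route: no polynomial-kernel product appears — a recursive parts reduction of the trigonometric product exists, but the identity rewrite is direct.
- a trigonometric identity — yes — fits the structure here.


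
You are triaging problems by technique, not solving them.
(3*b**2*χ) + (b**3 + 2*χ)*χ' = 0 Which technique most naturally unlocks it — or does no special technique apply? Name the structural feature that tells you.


Method: the exact-equation method — equality of cross partials is the green light — assemble the potential function term by term.


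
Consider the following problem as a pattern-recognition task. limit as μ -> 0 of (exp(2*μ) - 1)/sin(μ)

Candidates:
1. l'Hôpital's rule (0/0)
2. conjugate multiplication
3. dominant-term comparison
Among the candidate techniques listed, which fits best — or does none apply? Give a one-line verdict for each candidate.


Technique: l'Hôpital's rule (0/0) — both numerator and denominator vanish at 0: the genuine 0/0 indeterminate that l'Hôpital exists for. The standard small-argument limits would also carry it; the rule is the systematic route.
- l'Hôpital's rule (0/0): a fit — the right tool for this form.
- conjugate multiplication: no difference of divergent radicals appears, so rationalizing has nothing to cancel.
- dominant-term comparison — this limit is not decided by comparing polynomial growth at infinity.


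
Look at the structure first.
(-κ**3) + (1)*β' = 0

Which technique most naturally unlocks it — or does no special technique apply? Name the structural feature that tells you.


Technique: no special technique — the slope is a pure function of κ; integrate both sides and be done.


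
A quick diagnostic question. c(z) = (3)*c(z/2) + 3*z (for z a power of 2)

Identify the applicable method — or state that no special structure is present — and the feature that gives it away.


Verdict: the master substitution — the index is divided (z/2), not shifted — substitute z = 2^m to straighten it into a shift recurrence.


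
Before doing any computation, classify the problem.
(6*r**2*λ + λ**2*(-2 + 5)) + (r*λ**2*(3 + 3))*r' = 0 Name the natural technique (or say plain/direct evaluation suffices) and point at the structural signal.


Diagnosis: the exact-equation method — because the two cross partials coincide, the form is conservative as written — recover its potential in (λ, r).


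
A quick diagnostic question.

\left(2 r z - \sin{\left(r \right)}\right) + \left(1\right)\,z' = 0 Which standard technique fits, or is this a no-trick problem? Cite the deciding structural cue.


Technique: a linear integrating factor — the equation is linear in z with coefficient 2 r; multiplying by the integrating factor exp(∫2 r) makes the left side a perfect derivative.


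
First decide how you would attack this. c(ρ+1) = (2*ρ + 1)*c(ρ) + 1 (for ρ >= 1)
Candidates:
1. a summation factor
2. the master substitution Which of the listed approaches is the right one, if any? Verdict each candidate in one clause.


Technique: a summation factor — an index-dependent multiplier 2*ρ + 1 rules out characteristic roots; a summation factor converts it to a pure difference.
- a summation factor: a fit — the right tool for this form.
- the master substitution: the recursion steps by a constant offset, so exponential reindexing is pointless.


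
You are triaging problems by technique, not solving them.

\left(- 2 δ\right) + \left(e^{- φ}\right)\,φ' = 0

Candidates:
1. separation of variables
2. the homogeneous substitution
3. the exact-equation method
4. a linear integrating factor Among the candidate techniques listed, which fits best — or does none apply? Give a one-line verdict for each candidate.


Diagnosis: separation of variables — solved for the derivative, the right side splits multiplicatively into a function of each variable alone — divide and integrate each side.
- separation of variables — a fit — the right tool for this form.
- the homogeneous substitution: the ratio of the variables does not determine the slope.
- the exact-equation method — with no real cross-dependence between the variables, the exact-equation machinery is a detour rather than the natural reading.
- a linear integrating factor: a nonlinear term in the unknown puts this outside the integrating-factor template.


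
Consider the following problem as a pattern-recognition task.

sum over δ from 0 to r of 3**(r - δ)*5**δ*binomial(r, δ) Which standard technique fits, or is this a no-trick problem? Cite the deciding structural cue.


Method: the binomial theorem — terms weighting binomial(r, δ) against matched powers of 5 and 3 reassemble into (5 + 3)^r by the binomial theorem.


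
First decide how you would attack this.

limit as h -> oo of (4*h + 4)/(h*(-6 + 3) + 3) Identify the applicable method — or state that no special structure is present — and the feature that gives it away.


Best approach: dominant-term comparison — divide through by the highest power of h; every lower-order term dies and the dominant terms decide the limit. l'Hôpital's at-infinity variant applies to the expression viewed as a single quotient; the leading-term comparison is the direct route.


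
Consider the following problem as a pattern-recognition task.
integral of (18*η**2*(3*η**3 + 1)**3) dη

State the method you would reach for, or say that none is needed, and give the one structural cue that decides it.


Method: u-substitution — collected, the integrand has one factor that is, up to a constant, the derivative of an inner expression the rest depends on — substitute for that inner expression. A patient expand-and-integrate also lands it; recognizing the inner expression is the shortcut.
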